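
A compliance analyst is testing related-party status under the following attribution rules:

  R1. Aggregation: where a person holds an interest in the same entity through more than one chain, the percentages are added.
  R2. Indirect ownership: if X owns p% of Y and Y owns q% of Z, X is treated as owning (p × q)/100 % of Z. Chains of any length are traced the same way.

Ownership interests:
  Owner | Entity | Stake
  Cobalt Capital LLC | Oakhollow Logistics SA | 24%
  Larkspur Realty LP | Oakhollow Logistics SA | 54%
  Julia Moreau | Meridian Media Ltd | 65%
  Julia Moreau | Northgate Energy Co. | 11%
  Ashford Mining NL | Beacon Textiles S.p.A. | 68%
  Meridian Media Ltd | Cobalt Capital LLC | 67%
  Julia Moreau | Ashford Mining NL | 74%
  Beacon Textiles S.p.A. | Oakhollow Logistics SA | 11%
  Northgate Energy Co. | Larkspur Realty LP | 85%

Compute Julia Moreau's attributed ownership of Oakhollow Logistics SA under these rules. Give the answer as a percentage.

21.0362%

Chain via Meridian Media Ltd → Cobalt Capital LLC (R2): 65% × 67% × 24% = 10.452% of Oakhollow Logistics SA.
Chain via Northgate Energy Co. → Larkspur Realty LP (R2): 11% × 85% × 54% = 5.049% of Oakhollow Logistics SA.
Chain via Ashford Mining NL → Beacon Textiles S.p.A. (R2): 74% × 68% × 11% = 5.5352% of Oakhollow Logistics SA.
Aggregating (R1): 10.452% + 5.049% + 5.5352% = 21.0362%.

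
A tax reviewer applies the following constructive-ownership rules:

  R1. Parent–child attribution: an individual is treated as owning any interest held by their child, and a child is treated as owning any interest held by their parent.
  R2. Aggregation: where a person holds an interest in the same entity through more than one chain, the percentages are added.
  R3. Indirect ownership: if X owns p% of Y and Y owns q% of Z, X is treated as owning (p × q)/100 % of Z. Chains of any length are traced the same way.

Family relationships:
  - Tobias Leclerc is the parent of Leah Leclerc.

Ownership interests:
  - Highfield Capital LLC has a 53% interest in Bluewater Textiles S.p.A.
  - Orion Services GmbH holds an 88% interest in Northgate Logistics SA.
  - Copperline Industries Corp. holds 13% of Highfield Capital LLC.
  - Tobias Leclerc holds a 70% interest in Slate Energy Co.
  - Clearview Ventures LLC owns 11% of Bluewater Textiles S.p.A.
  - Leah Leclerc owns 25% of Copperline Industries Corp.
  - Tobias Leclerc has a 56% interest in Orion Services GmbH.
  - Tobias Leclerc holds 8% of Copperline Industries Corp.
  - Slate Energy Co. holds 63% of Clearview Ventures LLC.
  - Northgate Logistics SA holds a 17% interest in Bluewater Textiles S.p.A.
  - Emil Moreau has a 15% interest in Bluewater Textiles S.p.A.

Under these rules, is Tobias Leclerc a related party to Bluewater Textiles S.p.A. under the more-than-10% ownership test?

By parent–child attribution (R1), Tobias Leclerc is treated as also owning Leah Leclerc's interest in Copperline Industries Corp, giving 8% + 25% = 33%.
Chain via Slate Energy Co. → Clearview Ventures LLC (R3): 70% × 63% × 11% = 4.851% of Bluewater Textiles S.p.A.
Chain via Copperline Industries Corp. → Highfield Capital LLC (R3): 33% × 13% × 53% = 2.2737% of Bluewater Textiles S.p.A.
Chain via Orion Services GmbH → Northgate Logistics SA (R3): 56% × 88% × 17% = 8.3776% of Bluewater Textiles S.p.A.
Aggregating (R2): 4.851% + 2.2737% + 8.3776% = 15.5023%.
15.5023% exceeds the 10% threshold, so Tobias is a related party to Bluewater Textiles S.p.A.

Yes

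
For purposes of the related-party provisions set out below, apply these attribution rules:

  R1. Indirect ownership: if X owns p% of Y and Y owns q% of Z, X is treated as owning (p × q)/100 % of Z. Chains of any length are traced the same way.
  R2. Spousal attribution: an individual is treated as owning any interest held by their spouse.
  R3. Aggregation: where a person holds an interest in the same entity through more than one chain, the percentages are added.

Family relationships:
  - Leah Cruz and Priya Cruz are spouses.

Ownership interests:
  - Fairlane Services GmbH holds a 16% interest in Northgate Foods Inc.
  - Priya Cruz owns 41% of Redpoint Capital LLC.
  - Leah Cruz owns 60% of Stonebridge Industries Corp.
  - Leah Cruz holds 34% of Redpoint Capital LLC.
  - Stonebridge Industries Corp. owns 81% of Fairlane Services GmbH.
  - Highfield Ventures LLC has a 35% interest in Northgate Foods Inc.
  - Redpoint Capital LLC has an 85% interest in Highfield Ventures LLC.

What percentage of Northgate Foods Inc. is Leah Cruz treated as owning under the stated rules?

30.0885%

By spousal attribution (R2), Leah Cruz is treated as also owning Priya Cruz's interest in Redpoint Capital LLC, giving 34% + 41% = 75%.
Chain via Stonebridge Industries Corp. → Fairlane Services GmbH (R1): 60% × 81% × 16% = 7.776% of Northgate Foods Inc.
Chain via Redpoint Capital LLC → Highfield Ventures LLC (R1): 75% × 85% × 35% = 22.3125% of Northgate Foods Inc.
Aggregating (R3): 7.776% + 22.3125% = 30.0885%.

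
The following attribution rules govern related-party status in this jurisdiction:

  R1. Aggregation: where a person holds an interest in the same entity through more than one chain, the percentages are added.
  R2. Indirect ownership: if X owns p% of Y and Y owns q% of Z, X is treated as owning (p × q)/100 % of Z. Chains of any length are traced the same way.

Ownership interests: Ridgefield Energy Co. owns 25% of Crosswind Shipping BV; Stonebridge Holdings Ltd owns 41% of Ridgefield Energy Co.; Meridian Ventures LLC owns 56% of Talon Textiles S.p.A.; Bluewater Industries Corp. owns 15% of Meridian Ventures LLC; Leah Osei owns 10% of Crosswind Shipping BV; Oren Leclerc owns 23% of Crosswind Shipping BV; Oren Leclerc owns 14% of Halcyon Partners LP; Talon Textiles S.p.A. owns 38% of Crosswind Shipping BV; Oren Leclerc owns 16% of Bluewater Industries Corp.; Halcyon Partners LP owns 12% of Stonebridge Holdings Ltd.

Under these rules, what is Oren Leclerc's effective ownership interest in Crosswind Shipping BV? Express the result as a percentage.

23.68292%

Chain via Halcyon Partners LP → Stonebridge Holdings Ltd → Ridgefield Energy Co. (R2): 14% × 12% × 41% × 25% = 0.1722% of Crosswind Shipping BV.
Chain via Bluewater Industries Corp. → Meridian Ventures LLC → Talon Textiles S.p.A. (R2): 16% × 15% × 56% × 38% = 0.51072% of Crosswind Shipping BV.
Direct interest in Crosswind Shipping BV: 23%.
Aggregating (R1): 0.1722% + 0.51072% + 23% = 23.68292%.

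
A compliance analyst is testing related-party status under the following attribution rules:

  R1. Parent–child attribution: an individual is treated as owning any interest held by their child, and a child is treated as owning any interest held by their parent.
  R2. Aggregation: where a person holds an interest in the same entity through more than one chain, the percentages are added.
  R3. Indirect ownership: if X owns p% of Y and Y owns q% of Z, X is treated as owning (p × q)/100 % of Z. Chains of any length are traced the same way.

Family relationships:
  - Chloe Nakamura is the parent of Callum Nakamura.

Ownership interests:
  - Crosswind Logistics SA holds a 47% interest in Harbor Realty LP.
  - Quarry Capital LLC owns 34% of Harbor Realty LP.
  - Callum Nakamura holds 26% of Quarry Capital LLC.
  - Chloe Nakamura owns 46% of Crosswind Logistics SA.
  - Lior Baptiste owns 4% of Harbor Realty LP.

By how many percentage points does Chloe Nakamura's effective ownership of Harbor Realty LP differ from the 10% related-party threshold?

20.46

By parent–child attribution (R1), Chloe Nakamura is treated as owning Callum Nakamura's 26% interest in Quarry Capital LLC.
Chain via Crosswind Logistics SA (R3): 46% × 47% = 21.62% of Harbor Realty LP.
Chain via Quarry Capital LLC (R3): 26% × 34% = 8.84% of Harbor Realty LP.
Aggregating (R2): 21.62% + 8.84% = 30.46%.
30.46% exceeds the 10% threshold by 20.46 percentage points.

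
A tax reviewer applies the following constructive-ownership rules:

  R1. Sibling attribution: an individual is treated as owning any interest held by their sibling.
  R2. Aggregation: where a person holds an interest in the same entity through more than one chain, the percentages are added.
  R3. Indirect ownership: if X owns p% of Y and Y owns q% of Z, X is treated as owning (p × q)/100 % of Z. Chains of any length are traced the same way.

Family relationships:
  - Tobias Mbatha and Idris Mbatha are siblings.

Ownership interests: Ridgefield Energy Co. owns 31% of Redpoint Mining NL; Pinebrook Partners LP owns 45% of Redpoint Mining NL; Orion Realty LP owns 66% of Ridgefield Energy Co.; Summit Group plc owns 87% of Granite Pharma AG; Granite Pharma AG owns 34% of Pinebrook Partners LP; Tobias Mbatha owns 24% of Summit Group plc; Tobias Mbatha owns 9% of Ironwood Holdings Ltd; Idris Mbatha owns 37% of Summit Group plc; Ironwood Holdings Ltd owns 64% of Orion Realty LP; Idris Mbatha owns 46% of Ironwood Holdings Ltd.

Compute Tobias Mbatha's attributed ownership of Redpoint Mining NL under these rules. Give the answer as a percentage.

15.32163%

By sibling attribution (R1), Tobias Mbatha is treated as also owning Idris Mbatha's interest in Ironwood Holdings Ltd, giving 9% + 46% = 55%.
By sibling attribution (R1), Tobias Mbatha is treated as also owning Idris Mbatha's interest in Summit Group plc, giving 24% + 37% = 61%.
Chain via Ironwood Holdings Ltd → Orion Realty LP → Ridgefield Energy Co. (R3): 55% × 64% × 66% × 31% = 7.20192% of Redpoint Mining NL.
Chain via Summit Group plc → Granite Pharma AG → Pinebrook Partners LP (R3): 61% × 87% × 34% × 45% = 8.11971% of Redpoint Mining NL.
Aggregating (R2): 7.20192% + 8.11971% = 15.32163%.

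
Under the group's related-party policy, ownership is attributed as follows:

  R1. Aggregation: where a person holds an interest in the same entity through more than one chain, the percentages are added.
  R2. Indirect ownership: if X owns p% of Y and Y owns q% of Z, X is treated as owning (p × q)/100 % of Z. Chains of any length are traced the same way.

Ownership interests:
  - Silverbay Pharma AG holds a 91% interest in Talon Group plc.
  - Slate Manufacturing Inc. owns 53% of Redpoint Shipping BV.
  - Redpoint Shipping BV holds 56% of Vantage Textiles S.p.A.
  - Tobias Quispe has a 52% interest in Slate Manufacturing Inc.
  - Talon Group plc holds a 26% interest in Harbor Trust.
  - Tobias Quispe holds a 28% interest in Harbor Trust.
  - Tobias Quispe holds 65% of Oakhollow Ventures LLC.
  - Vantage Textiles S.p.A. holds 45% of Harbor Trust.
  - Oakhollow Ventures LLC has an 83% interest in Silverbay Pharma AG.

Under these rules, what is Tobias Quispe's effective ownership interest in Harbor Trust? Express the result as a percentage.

Chain via Slate Manufacturing Inc. → Redpoint Shipping BV → Vantage Textiles S.p.A. (R2): 52% × 53% × 56% × 45% = 6.94512% of Harbor Trust.
Chain via Oakhollow Ventures LLC → Silverbay Pharma AG → Talon Group plc (R2): 65% × 83% × 91% × 26% = 12.76457% of Harbor Trust.
Direct interest in Harbor Trust: 28%.
Aggregating (R1): 6.94512% + 12.76457% + 28% = 47.70969%.

47.70969%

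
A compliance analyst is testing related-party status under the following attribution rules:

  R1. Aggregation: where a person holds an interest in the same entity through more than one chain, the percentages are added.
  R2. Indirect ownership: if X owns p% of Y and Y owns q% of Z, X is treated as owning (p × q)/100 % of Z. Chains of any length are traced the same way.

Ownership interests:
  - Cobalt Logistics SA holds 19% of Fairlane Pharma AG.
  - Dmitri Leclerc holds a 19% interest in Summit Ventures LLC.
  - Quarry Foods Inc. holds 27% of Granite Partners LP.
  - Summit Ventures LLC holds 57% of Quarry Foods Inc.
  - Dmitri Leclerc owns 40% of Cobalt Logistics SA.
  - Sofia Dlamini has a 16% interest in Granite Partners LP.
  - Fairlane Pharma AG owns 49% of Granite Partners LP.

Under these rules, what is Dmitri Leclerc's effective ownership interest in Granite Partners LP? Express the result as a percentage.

Chain via Cobalt Logistics SA → Fairlane Pharma AG (R2): 40% × 19% × 49% = 3.724% of Granite Partners LP.
Chain via Summit Ventures LLC → Quarry Foods Inc. (R2): 19% × 57% × 27% = 2.9241% of Granite Partners LP.
Aggregating (R1): 3.724% + 2.9241% = 6.6481%.

6.6481%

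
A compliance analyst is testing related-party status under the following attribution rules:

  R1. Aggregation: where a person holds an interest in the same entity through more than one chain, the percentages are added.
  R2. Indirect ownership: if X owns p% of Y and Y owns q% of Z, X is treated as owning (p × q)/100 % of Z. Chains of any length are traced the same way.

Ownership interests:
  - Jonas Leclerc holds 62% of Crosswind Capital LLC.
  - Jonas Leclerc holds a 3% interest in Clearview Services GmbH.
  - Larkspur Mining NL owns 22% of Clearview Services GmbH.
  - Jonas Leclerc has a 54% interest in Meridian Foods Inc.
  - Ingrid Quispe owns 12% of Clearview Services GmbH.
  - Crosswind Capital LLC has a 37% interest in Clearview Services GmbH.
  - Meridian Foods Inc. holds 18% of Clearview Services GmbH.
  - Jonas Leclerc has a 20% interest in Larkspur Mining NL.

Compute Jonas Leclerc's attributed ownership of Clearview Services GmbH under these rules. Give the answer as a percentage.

Chain via Crosswind Capital LLC (R2): 62% × 37% = 22.94% of Clearview Services GmbH.
Chain via Meridian Foods Inc. (R2): 54% × 18% = 9.72% of Clearview Services GmbH.
Chain via Larkspur Mining NL (R2): 20% × 22% = 4.4% of Clearview Services GmbH.
Direct interest in Clearview Services GmbH: 3%.
Aggregating (R1): 22.94% + 9.72% + 4.4% + 3% = 40.06%.

40.06%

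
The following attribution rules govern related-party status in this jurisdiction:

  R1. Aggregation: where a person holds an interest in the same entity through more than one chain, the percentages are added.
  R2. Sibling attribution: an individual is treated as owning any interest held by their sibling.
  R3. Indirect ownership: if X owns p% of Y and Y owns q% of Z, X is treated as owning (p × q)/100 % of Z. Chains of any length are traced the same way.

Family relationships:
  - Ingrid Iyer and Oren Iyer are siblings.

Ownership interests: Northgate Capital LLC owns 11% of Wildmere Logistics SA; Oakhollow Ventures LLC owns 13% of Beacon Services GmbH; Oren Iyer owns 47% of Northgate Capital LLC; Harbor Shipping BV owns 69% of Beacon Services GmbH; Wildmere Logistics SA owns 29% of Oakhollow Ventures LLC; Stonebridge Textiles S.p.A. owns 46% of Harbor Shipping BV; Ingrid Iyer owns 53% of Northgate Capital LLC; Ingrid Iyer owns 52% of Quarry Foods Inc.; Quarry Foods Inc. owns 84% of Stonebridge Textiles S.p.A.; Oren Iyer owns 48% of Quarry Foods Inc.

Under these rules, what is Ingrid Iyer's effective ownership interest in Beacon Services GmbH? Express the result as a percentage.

By sibling attribution (R2), Ingrid Iyer is treated as also owning Oren Iyer's interest in Northgate Capital LLC, giving 53% + 47% = 100%.
By sibling attribution (R2), Ingrid Iyer is treated as also owning Oren Iyer's interest in Quarry Foods Inc, giving 52% + 48% = 100%.
Chain via Northgate Capital LLC → Wildmere Logistics SA → Oakhollow Ventures LLC (R3): 100% × 11% × 29% × 13% = 0.4147% of Beacon Services GmbH.
Chain via Quarry Foods Inc. → Stonebridge Textiles S.p.A. → Harbor Shipping BV (R3): 100% × 84% × 46% × 69% = 26.6616% of Beacon Services GmbH.
Aggregating (R1): 0.4147% + 26.6616% = 27.0763%.

27.0763%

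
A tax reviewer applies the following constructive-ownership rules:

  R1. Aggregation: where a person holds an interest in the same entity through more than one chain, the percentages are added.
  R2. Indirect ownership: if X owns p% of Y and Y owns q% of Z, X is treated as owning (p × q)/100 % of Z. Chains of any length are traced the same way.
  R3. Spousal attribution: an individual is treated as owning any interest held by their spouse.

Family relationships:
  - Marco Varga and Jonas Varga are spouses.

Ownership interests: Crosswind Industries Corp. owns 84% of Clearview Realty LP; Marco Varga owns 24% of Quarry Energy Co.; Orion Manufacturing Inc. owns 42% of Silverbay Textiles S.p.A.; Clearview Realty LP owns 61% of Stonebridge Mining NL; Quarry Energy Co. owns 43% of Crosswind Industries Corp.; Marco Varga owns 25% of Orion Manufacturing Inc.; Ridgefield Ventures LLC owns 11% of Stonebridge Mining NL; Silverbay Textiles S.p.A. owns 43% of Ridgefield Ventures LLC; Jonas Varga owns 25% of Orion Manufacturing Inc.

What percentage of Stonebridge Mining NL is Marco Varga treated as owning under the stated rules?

By spousal attribution (R3), Marco Varga is treated as also owning Jonas Varga's interest in Orion Manufacturing Inc, giving 25% + 25% = 50%.
Chain via Orion Manufacturing Inc. → Silverbay Textiles S.p.A. → Ridgefield Ventures LLC (R2): 50% × 42% × 43% × 11% = 0.9933% of Stonebridge Mining NL.
Chain via Quarry Energy Co. → Crosswind Industries Corp. → Clearview Realty LP (R2): 24% × 43% × 84% × 61% = 5.287968% of Stonebridge Mining NL.
Aggregating (R1): 0.9933% + 5.287968% = 6.281268%.

6.281268%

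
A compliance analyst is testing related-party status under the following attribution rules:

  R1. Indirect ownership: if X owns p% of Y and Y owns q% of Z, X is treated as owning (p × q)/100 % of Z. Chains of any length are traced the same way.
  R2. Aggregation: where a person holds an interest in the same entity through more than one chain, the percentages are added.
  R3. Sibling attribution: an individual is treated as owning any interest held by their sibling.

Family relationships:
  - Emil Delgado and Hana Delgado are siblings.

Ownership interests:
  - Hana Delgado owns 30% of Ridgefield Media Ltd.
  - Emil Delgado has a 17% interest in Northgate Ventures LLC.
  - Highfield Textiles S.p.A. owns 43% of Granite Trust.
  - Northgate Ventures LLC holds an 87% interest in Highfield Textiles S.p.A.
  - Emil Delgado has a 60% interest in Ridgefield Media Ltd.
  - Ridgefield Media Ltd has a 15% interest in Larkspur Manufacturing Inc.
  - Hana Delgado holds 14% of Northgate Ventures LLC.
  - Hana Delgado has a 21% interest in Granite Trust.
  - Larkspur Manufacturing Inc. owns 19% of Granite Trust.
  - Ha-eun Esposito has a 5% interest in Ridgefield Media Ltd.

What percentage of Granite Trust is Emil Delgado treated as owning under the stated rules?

By sibling attribution (R3), Emil Delgado is treated as also owning Hana Delgado's interest in Ridgefield Media Ltd, giving 60% + 30% = 90%.
By sibling attribution (R3), Emil Delgado is treated as also owning Hana Delgado's interest in Northgate Ventures LLC, giving 17% + 14% = 31%.
By sibling attribution (R3), Emil Delgado is treated as owning Hana Delgado's 21% interest in Granite Trust.
Chain via Ridgefield Media Ltd → Larkspur Manufacturing Inc. (R1): 90% × 15% × 19% = 2.565% of Granite Trust.
Chain via Northgate Ventures LLC → Highfield Textiles S.p.A. (R1): 31% × 87% × 43% = 11.5971% of Granite Trust.
Direct interest in Granite Trust: 21%.
Aggregating (R2): 2.565% + 11.5971% + 21% = 35.1621%.

35.1621%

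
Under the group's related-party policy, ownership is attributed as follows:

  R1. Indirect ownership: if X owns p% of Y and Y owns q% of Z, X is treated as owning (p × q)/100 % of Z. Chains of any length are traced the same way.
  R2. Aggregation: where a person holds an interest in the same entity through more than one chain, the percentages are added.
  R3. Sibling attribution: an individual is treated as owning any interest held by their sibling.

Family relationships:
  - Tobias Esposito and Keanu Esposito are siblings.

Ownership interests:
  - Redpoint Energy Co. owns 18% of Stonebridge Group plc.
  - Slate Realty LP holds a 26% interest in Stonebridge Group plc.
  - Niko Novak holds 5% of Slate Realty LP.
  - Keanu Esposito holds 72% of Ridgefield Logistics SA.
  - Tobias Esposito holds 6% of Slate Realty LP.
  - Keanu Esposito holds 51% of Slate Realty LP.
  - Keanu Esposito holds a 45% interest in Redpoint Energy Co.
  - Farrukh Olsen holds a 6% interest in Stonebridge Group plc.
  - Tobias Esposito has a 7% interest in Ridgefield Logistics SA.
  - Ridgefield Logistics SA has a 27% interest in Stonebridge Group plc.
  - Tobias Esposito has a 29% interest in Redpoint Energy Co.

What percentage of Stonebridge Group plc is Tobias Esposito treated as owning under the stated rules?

49.47%

By sibling attribution (R3), Tobias Esposito is treated as also owning Keanu Esposito's interest in Slate Realty LP, giving 6% + 51% = 57%.
By sibling attribution (R3), Tobias Esposito is treated as also owning Keanu Esposito's interest in Redpoint Energy Co, giving 29% + 45% = 74%.
By sibling attribution (R3), Tobias Esposito is treated as also owning Keanu Esposito's interest in Ridgefield Logistics SA, giving 7% + 72% = 79%.
Chain via Slate Realty LP (R1): 57% × 26% = 14.82% of Stonebridge Group plc.
Chain via Redpoint Energy Co. (R1): 74% × 18% = 13.32% of Stonebridge Group plc.
Chain via Ridgefield Logistics SA (R1): 79% × 27% = 21.33% of Stonebridge Group plc.
Aggregating (R2): 14.82% + 13.32% + 21.33% = 49.47%.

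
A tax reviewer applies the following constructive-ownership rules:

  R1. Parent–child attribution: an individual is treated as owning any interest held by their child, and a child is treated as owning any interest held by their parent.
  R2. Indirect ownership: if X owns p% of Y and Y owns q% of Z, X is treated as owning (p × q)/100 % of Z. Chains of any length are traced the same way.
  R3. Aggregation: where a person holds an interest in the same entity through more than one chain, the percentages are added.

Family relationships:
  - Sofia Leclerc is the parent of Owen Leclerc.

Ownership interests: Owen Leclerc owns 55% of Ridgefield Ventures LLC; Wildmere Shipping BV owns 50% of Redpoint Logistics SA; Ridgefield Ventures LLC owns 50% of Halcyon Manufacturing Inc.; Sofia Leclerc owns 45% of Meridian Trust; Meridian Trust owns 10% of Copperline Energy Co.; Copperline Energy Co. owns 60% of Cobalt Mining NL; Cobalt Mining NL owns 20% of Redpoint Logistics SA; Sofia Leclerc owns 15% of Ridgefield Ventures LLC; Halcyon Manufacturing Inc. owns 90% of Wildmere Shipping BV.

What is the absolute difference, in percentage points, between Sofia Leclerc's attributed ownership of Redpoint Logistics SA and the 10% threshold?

By parent–child attribution (R1), Sofia Leclerc is treated as also owning Owen Leclerc's interest in Ridgefield Ventures LLC, giving 15% + 55% = 70%.
Chain via Meridian Trust → Copperline Energy Co. → Cobalt Mining NL (R2): 45% × 10% × 60% × 20% = 0.54% of Redpoint Logistics SA.
Chain via Ridgefield Ventures LLC → Halcyon Manufacturing Inc. → Wildmere Shipping BV (R2): 70% × 50% × 90% × 50% = 15.75% of Redpoint Logistics SA.
Aggregating (R3): 0.54% + 15.75% = 16.29%.
16.29% exceeds the 10% threshold by 6.29 percentage points.

6.29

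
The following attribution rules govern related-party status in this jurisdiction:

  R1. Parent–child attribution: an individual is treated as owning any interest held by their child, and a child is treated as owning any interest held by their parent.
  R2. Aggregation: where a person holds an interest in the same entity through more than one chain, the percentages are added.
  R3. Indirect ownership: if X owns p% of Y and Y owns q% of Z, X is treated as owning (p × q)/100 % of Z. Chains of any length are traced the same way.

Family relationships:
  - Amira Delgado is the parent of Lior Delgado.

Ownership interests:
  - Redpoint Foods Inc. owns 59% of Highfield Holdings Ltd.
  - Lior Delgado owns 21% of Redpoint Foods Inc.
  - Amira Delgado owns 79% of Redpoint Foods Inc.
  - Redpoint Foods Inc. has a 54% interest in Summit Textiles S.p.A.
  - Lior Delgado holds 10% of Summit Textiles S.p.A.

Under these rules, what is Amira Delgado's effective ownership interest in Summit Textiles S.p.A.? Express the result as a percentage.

64%

By parent–child attribution (R1), Amira Delgado is treated as also owning Lior Delgado's interest in Redpoint Foods Inc, giving 79% + 21% = 100%.
By parent–child attribution (R1), Amira Delgado is treated as owning Lior Delgado's 10% interest in Summit Textiles S.p.A.
Chain via Redpoint Foods Inc. (R3): 100% × 54% = 54% of Summit Textiles S.p.A.
Direct interest in Summit Textiles S.p.A: 10%.
Aggregating (R2): 54% + 10% = 64%.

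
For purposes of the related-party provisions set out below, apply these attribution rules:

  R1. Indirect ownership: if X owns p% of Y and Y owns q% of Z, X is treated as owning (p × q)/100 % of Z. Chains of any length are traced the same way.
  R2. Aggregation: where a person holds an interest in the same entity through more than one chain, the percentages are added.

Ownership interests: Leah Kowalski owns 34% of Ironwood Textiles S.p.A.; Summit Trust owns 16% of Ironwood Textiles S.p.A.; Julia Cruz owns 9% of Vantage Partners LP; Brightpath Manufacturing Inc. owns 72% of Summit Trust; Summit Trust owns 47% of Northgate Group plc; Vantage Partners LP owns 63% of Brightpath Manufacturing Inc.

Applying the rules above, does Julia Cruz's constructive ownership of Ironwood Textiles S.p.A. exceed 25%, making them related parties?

Chain via Vantage Partners LP → Brightpath Manufacturing Inc. → Summit Trust (R1): 9% × 63% × 72% × 16% = 0.653184% of Ironwood Textiles S.p.A.
0.653184% does not exceed the 25% threshold, so Julia is not a related party to Ironwood Textiles S.p.A.

No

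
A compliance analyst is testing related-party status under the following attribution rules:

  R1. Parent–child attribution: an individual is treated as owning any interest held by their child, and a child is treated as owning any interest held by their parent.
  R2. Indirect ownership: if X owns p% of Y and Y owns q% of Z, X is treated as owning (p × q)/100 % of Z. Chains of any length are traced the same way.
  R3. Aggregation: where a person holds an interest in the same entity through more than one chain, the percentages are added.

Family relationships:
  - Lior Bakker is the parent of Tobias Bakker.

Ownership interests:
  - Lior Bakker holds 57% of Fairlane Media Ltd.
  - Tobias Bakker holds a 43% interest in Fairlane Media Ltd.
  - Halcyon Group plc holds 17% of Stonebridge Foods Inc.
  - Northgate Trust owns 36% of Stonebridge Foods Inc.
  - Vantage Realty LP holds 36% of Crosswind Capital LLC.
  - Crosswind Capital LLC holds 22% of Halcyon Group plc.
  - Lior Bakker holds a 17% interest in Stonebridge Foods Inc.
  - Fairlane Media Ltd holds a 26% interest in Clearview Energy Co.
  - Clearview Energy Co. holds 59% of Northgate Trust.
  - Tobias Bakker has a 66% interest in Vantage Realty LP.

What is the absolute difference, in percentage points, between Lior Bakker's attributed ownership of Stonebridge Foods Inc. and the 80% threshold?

56.588976

By parent–child attribution (R1), Lior Bakker is treated as also owning Tobias Bakker's interest in Fairlane Media Ltd, giving 57% + 43% = 100%.
By parent–child attribution (R1), Lior Bakker is treated as owning Tobias Bakker's 66% interest in Vantage Realty LP.
Chain via Fairlane Media Ltd → Clearview Energy Co. → Northgate Trust (R2): 100% × 26% × 59% × 36% = 5.5224% of Stonebridge Foods Inc.
Direct interest in Stonebridge Foods Inc: 17%.
Chain via Vantage Realty LP → Crosswind Capital LLC → Halcyon Group plc (R2): 66% × 36% × 22% × 17% = 0.888624% of Stonebridge Foods Inc.
Aggregating (R3): 5.5224% + 17% + 0.888624% = 23.411024%.
23.411024% falls short of the 80% threshold by 56.588976 percentage points.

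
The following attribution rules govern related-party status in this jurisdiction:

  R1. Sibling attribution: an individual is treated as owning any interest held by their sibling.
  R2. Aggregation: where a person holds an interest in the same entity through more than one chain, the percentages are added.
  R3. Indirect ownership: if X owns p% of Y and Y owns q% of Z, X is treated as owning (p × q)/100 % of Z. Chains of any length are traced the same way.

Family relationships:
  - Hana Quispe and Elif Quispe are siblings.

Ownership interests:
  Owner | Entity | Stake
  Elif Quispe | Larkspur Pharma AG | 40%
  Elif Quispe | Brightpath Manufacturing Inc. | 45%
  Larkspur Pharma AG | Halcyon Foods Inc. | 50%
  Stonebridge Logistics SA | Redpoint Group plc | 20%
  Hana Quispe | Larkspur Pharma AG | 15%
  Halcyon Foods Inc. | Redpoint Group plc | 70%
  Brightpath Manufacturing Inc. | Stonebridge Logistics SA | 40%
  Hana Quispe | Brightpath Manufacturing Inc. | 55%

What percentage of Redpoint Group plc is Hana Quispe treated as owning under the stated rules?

27.25%

By sibling attribution (R1), Hana Quispe is treated as also owning Elif Quispe's interest in Brightpath Manufacturing Inc, giving 55% + 45% = 100%.
By sibling attribution (R1), Hana Quispe is treated as also owning Elif Quispe's interest in Larkspur Pharma AG, giving 15% + 40% = 55%.
Chain via Brightpath Manufacturing Inc. → Stonebridge Logistics SA (R3): 100% × 40% × 20% = 8% of Redpoint Group plc.
Chain via Larkspur Pharma AG → Halcyon Foods Inc. (R3): 55% × 50% × 70% = 19.25% of Redpoint Group plc.
Aggregating (R2): 8% + 19.25% = 27.25%.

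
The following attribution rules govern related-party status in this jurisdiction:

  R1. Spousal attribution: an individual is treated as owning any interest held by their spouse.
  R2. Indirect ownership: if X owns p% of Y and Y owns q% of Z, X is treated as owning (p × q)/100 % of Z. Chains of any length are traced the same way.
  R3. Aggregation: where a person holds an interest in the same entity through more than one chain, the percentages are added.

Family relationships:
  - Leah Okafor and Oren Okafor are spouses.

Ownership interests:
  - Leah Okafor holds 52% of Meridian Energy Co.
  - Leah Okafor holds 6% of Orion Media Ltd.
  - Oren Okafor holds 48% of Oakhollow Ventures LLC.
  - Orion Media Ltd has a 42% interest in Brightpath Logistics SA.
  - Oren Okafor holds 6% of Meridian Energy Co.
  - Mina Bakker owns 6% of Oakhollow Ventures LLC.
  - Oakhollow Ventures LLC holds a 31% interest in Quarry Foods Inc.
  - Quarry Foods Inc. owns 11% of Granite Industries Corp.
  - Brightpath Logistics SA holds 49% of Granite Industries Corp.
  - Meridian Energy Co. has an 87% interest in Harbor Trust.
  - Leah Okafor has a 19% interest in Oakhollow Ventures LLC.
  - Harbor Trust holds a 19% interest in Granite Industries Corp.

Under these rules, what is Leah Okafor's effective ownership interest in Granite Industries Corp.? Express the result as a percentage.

13.1069%

By spousal attribution (R1), Leah Okafor is treated as also owning Oren Okafor's interest in Meridian Energy Co, giving 52% + 6% = 58%.
By spousal attribution (R1), Leah Okafor is treated as also owning Oren Okafor's interest in Oakhollow Ventures LLC, giving 19% + 48% = 67%.
Chain via Orion Media Ltd → Brightpath Logistics SA (R2): 6% × 42% × 49% = 1.2348% of Granite Industries Corp.
Chain via Meridian Energy Co. → Harbor Trust (R2): 58% × 87% × 19% = 9.5874% of Granite Industries Corp.
Chain via Oakhollow Ventures LLC → Quarry Foods Inc. (R2): 67% × 31% × 11% = 2.2847% of Granite Industries Corp.
Aggregating (R3): 1.2348% + 9.5874% + 2.2847% = 13.1069%.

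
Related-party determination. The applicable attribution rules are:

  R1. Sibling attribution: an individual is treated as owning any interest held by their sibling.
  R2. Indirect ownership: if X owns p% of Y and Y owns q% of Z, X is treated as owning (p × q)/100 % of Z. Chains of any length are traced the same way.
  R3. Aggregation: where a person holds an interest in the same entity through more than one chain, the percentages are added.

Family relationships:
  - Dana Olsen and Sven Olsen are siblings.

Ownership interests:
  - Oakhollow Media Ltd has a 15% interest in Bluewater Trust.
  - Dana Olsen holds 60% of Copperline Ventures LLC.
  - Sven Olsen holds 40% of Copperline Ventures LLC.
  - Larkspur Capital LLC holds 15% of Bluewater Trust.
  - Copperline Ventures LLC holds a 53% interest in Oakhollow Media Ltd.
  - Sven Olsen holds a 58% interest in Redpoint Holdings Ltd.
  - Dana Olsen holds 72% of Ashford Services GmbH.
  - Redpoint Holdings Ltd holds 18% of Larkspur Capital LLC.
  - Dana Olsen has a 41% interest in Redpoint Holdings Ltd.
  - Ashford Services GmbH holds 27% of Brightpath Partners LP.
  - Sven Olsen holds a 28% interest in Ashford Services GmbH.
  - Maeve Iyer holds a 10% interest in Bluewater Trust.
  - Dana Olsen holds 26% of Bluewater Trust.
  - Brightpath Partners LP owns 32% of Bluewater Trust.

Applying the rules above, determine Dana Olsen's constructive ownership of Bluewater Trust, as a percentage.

By sibling attribution (R1), Dana Olsen is treated as also owning Sven Olsen's interest in Redpoint Holdings Ltd, giving 41% + 58% = 99%.
By sibling attribution (R1), Dana Olsen is treated as also owning Sven Olsen's interest in Copperline Ventures LLC, giving 60% + 40% = 100%.
By sibling attribution (R1), Dana Olsen is treated as also owning Sven Olsen's interest in Ashford Services GmbH, giving 72% + 28% = 100%.
Chain via Redpoint Holdings Ltd → Larkspur Capital LLC (R2): 99% × 18% × 15% = 2.673% of Bluewater Trust.
Chain via Copperline Ventures LLC → Oakhollow Media Ltd (R2): 100% × 53% × 15% = 7.95% of Bluewater Trust.
Chain via Ashford Services GmbH → Brightpath Partners LP (R2): 100% × 27% × 32% = 8.64% of Bluewater Trust.
Direct interest in Bluewater Trust: 26%.
Aggregating (R3): 2.673% + 7.95% + 8.64% + 26% = 45.263%.

45.263%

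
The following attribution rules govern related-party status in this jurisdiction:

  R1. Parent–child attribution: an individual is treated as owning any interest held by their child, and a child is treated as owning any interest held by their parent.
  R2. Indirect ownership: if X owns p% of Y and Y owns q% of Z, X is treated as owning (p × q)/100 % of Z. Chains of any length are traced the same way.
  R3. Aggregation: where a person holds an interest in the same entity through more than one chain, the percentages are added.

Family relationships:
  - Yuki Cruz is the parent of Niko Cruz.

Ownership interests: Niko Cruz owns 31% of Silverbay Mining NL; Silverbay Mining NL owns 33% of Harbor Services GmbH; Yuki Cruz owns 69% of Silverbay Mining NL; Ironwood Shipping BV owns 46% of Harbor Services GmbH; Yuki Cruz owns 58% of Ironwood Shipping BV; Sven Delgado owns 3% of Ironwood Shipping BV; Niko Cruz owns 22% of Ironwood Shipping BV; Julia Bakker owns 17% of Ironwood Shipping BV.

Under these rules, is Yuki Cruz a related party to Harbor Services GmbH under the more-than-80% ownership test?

No

By parent–child attribution (R1), Yuki Cruz is treated as also owning Niko Cruz's interest in Silverbay Mining NL, giving 69% + 31% = 100%.
By parent–child attribution (R1), Yuki Cruz is treated as also owning Niko Cruz's interest in Ironwood Shipping BV, giving 58% + 22% = 80%.
Chain via Silverbay Mining NL (R2): 100% × 33% = 33% of Harbor Services GmbH.
Chain via Ironwood Shipping BV (R2): 80% × 46% = 36.8% of Harbor Services GmbH.
Aggregating (R3): 33% + 36.8% = 69.8%.
69.8% does not exceed the 80% threshold, so Yuki is not a related party to Harbor Services GmbH.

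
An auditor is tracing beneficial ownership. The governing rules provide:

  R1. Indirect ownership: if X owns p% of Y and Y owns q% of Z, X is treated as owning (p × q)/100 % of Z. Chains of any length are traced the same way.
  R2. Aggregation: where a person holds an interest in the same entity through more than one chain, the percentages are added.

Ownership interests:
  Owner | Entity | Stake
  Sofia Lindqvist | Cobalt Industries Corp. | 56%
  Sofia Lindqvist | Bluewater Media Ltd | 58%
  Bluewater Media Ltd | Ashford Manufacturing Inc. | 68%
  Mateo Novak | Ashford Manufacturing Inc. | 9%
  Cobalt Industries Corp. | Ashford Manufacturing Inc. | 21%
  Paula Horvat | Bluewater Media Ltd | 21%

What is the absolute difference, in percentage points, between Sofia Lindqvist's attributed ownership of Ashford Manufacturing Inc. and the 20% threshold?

Chain via Bluewater Media Ltd (R1): 58% × 68% = 39.44% of Ashford Manufacturing Inc.
Chain via Cobalt Industries Corp. (R1): 56% × 21% = 11.76% of Ashford Manufacturing Inc.
Aggregating (R2): 39.44% + 11.76% = 51.2%.
51.2% exceeds the 20% threshold by 31.2 percentage points.

31.2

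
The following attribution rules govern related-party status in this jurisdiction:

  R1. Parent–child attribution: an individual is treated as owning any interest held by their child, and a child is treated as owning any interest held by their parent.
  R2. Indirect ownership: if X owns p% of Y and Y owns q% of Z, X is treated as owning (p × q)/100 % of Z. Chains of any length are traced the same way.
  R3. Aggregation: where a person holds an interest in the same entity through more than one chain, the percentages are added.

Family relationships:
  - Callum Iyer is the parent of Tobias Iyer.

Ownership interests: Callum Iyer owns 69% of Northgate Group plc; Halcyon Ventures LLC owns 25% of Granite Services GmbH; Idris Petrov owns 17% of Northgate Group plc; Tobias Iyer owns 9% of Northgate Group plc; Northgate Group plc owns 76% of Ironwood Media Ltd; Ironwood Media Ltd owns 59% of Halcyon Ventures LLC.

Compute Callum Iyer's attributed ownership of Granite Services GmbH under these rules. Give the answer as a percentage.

By parent–child attribution (R1), Callum Iyer is treated as also owning Tobias Iyer's interest in Northgate Group plc, giving 69% + 9% = 78%.
Chain via Northgate Group plc → Ironwood Media Ltd → Halcyon Ventures LLC (R2): 78% × 76% × 59% × 25% = 8.7438% of Granite Services GmbH.

8.7438%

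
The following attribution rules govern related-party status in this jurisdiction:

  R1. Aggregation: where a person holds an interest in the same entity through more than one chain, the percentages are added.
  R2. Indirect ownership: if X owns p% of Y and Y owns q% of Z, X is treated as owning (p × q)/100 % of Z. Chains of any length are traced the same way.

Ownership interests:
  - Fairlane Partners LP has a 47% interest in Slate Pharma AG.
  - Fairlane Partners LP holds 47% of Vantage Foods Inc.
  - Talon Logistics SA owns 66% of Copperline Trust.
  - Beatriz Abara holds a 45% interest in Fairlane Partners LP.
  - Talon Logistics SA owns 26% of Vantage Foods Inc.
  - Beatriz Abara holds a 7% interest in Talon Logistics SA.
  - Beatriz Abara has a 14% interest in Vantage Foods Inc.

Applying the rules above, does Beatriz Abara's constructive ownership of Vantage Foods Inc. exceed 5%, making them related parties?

Yes

Chain via Talon Logistics SA (R2): 7% × 26% = 1.82% of Vantage Foods Inc.
Chain via Fairlane Partners LP (R2): 45% × 47% = 21.15% of Vantage Foods Inc.
Direct interest in Vantage Foods Inc: 14%.
Aggregating (R1): 1.82% + 21.15% + 14% = 36.97%.
36.97% exceeds the 5% threshold, so Beatriz is a related party to Vantage Foods Inc.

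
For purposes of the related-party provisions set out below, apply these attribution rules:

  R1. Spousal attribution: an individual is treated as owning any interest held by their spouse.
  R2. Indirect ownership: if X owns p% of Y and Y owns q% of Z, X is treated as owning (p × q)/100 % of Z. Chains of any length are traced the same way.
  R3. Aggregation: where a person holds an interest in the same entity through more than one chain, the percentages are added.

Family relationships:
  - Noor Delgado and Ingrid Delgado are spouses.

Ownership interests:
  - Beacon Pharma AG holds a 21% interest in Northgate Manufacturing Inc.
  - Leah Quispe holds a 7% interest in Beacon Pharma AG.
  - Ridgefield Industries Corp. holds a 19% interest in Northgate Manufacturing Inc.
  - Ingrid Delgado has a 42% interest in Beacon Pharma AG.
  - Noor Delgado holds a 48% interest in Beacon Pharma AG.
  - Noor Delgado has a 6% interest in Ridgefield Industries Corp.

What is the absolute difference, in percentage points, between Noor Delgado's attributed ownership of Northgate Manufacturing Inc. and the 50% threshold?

By spousal attribution (R1), Noor Delgado is treated as also owning Ingrid Delgado's interest in Beacon Pharma AG, giving 48% + 42% = 90%.
Chain via Ridgefield Industries Corp. (R2): 6% × 19% = 1.14% of Northgate Manufacturing Inc.
Chain via Beacon Pharma AG (R2): 90% × 21% = 18.9% of Northgate Manufacturing Inc.
Aggregating (R3): 1.14% + 18.9% = 20.04%.
20.04% falls short of the 50% threshold by 29.96 percentage points.

29.96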